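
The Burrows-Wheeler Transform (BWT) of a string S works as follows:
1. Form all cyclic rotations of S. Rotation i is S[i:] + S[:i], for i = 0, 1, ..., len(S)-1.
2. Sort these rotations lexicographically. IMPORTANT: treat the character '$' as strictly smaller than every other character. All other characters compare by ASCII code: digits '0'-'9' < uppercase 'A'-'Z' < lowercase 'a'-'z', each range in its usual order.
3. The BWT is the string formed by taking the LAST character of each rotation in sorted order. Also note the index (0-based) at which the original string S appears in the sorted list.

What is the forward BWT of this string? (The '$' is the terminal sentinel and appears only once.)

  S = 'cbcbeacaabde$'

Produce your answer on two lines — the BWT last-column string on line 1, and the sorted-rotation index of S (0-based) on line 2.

Answer: ecaecaca$bbdb
8

Derivation:
All 13 rotations (rotation i = S[i:]+S[:i]):
  rot[0] = cbcbeacaabde$
  rot[1] = bcbeacaabde$c
  rot[2] = cbeacaabde$cb
  rot[3] = beacaabde$cbc
  rot[4] = eacaabde$cbcb
  rot[5] = acaabde$cbcbe
  rot[6] = caabde$cbcbea
  rot[7] = aabde$cbcbeac
  rot[8] = abde$cbcbeaca
  rot[9] = bde$cbcbeacaa
  rot[10] = de$cbcbeacaab
  rot[11] = e$cbcbeacaabd
  rot[12] = $cbcbeacaabde
Sorted (with $ < everything):
  sorted[0] = $cbcbeacaabde  (last char: 'e')
  sorted[1] = aabde$cbcbeac  (last char: 'c')
  sorted[2] = abde$cbcbeaca  (last char: 'a')
  sorted[3] = acaabde$cbcbe  (last char: 'e')
  sorted[4] = bcbeacaabde$c  (last char: 'c')
  sorted[5] = bde$cbcbeacaa  (last char: 'a')
  sorted[6] = beacaabde$cbc  (last char: 'c')
  sorted[7] = caabde$cbcbea  (last char: 'a')
  sorted[8] = cbcbeacaabde$  (last char: '$')
  sorted[9] = cbeacaabde$cb  (last char: 'b')
  sorted[10] = de$cbcbeacaab  (last char: 'b')
  sorted[11] = e$cbcbeacaabd  (last char: 'd')
  sorted[12] = eacaabde$cbcb  (last char: 'b')
Last column: ecaecaca$bbdb
Original string S is at sorted index 8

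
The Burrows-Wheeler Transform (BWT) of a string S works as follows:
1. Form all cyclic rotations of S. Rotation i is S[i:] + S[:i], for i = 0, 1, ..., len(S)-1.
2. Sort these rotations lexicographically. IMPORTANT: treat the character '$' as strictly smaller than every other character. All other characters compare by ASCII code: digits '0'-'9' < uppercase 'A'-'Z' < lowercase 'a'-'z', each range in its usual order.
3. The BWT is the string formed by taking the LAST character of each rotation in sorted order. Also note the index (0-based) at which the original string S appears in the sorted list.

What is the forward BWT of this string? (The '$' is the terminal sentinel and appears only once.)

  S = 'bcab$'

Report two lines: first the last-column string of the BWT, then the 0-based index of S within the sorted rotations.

Answer: bca$b
3

Derivation:
All 5 rotations (rotation i = S[i:]+S[:i]):
  rot[0] = bcab$
  rot[1] = cab$b
  rot[2] = ab$bc
  rot[3] = b$bca
  rot[4] = $bcab
Sorted (with $ < everything):
  sorted[0] = $bcab  (last char: 'b')
  sorted[1] = ab$bc  (last char: 'c')
  sorted[2] = b$bca  (last char: 'a')
  sorted[3] = bcab$  (last char: '$')
  sorted[4] = cab$b  (last char: 'b')
Last column: bca$b
Original string S is at sorted index 3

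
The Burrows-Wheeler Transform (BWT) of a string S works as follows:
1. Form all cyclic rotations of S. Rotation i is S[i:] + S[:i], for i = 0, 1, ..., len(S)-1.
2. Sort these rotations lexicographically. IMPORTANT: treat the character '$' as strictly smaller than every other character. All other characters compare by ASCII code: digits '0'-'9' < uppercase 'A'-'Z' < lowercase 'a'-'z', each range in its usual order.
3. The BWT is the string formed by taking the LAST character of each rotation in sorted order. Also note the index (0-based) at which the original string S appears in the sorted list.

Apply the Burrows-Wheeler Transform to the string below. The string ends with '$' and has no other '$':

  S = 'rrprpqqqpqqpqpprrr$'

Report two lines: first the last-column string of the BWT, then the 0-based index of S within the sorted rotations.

Answer: rqqqrrppqqpqprprr$p
17

Derivation:
All 19 rotations (rotation i = S[i:]+S[:i]):
  rot[0] = rrprpqqqpqqpqpprrr$
  rot[1] = rprpqqqpqqpqpprrr$r
  rot[2] = prpqqqpqqpqpprrr$rr
  rot[3] = rpqqqpqqpqpprrr$rrp
  rot[4] = pqqqpqqpqpprrr$rrpr
  rot[5] = qqqpqqpqpprrr$rrprp
  rot[6] = qqpqqpqpprrr$rrprpq
  rot[7] = qpqqpqpprrr$rrprpqq
  rot[8] = pqqpqpprrr$rrprpqqq
  rot[9] = qqpqpprrr$rrprpqqqp
  rot[10] = qpqpprrr$rrprpqqqpq
  rot[11] = pqpprrr$rrprpqqqpqq
  rot[12] = qpprrr$rrprpqqqpqqp
  rot[13] = pprrr$rrprpqqqpqqpq
  rot[14] = prrr$rrprpqqqpqqpqp
  rot[15] = rrr$rrprpqqqpqqpqpp
  rot[16] = rr$rrprpqqqpqqpqppr
  rot[17] = r$rrprpqqqpqqpqpprr
  rot[18] = $rrprpqqqpqqpqpprrr
Sorted (with $ < everything):
  sorted[0] = $rrprpqqqpqqpqpprrr  (last char: 'r')
  sorted[1] = pprrr$rrprpqqqpqqpq  (last char: 'q')
  sorted[2] = pqpprrr$rrprpqqqpqq  (last char: 'q')
  sorted[3] = pqqpqpprrr$rrprpqqq  (last char: 'q')
  sorted[4] = pqqqpqqpqpprrr$rrpr  (last char: 'r')
  sorted[5] = prpqqqpqqpqpprrr$rr  (last char: 'r')
  sorted[6] = prrr$rrprpqqqpqqpqp  (last char: 'p')
  sorted[7] = qpprrr$rrprpqqqpqqp  (last char: 'p')
  sorted[8] = qpqpprrr$rrprpqqqpq  (last char: 'q')
  sorted[9] = qpqqpqpprrr$rrprpqq  (last char: 'q')
  sorted[10] = qqpqpprrr$rrprpqqqp  (last char: 'p')
  sorted[11] = qqpqqpqpprrr$rrprpq  (last char: 'q')
  sorted[12] = qqqpqqpqpprrr$rrprp  (last char: 'p')
  sorted[13] = r$rrprpqqqpqqpqpprr  (last char: 'r')
  sorted[14] = rpqqqpqqpqpprrr$rrp  (last char: 'p')
  sorted[15] = rprpqqqpqqpqpprrr$r  (last char: 'r')
  sorted[16] = rr$rrprpqqqpqqpqppr  (last char: 'r')
  sorted[17] = rrprpqqqpqqpqpprrr$  (last char: '$')
  sorted[18] = rrr$rrprpqqqpqqpqpp  (last char: 'p')
Last column: rqqqrrppqqpqprprr$p
Original string S is at sorted index 17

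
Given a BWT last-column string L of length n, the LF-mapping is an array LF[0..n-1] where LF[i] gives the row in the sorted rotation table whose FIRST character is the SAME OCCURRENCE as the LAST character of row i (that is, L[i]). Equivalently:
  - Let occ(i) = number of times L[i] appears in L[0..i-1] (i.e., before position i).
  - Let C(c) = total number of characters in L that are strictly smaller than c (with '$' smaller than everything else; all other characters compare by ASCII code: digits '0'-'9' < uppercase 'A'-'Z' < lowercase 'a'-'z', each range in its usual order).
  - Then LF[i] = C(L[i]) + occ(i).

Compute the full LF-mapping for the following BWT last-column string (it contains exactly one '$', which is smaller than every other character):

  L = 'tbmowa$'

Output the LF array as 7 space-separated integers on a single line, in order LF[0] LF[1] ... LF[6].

Answer: 5 2 3 4 6 1 0

Derivation:
Char counts: '$':1, 'a':1, 'b':1, 'm':1, 'o':1, 't':1, 'w':1
C (first-col start): C('$')=0, C('a')=1, C('b')=2, C('m')=3, C('o')=4, C('t')=5, C('w')=6
L[0]='t': occ=0, LF[0]=C('t')+0=5+0=5
L[1]='b': occ=0, LF[1]=C('b')+0=2+0=2
L[2]='m': occ=0, LF[2]=C('m')+0=3+0=3
L[3]='o': occ=0, LF[3]=C('o')+0=4+0=4
L[4]='w': occ=0, LF[4]=C('w')+0=6+0=6
L[5]='a': occ=0, LF[5]=C('a')+0=1+0=1
L[6]='$': occ=0, LF[6]=C('$')+0=0+0=0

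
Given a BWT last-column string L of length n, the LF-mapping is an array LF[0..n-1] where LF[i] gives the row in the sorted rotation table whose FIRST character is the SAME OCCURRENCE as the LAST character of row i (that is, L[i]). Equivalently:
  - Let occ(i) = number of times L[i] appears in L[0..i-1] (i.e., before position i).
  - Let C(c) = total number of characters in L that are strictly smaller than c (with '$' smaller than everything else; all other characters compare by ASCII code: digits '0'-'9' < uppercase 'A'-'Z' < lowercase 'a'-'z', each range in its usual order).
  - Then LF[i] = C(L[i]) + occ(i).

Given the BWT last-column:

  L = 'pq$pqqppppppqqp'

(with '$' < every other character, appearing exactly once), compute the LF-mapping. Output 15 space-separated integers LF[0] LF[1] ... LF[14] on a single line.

Char counts: '$':1, 'p':9, 'q':5
C (first-col start): C('$')=0, C('p')=1, C('q')=10
L[0]='p': occ=0, LF[0]=C('p')+0=1+0=1
L[1]='q': occ=0, LF[1]=C('q')+0=10+0=10
L[2]='$': occ=0, LF[2]=C('$')+0=0+0=0
L[3]='p': occ=1, LF[3]=C('p')+1=1+1=2
L[4]='q': occ=1, LF[4]=C('q')+1=10+1=11
L[5]='q': occ=2, LF[5]=C('q')+2=10+2=12
L[6]='p': occ=2, LF[6]=C('p')+2=1+2=3
L[7]='p': occ=3, LF[7]=C('p')+3=1+3=4
L[8]='p': occ=4, LF[8]=C('p')+4=1+4=5
L[9]='p': occ=5, LF[9]=C('p')+5=1+5=6
L[10]='p': occ=6, LF[10]=C('p')+6=1+6=7
L[11]='p': occ=7, LF[11]=C('p')+7=1+7=8
L[12]='q': occ=3, LF[12]=C('q')+3=10+3=13
L[13]='q': occ=4, LF[13]=C('q')+4=10+4=14
L[14]='p': occ=8, LF[14]=C('p')+8=1+8=9

Answer: 1 10 0 2 11 12 3 4 5 6 7 8 13 14 9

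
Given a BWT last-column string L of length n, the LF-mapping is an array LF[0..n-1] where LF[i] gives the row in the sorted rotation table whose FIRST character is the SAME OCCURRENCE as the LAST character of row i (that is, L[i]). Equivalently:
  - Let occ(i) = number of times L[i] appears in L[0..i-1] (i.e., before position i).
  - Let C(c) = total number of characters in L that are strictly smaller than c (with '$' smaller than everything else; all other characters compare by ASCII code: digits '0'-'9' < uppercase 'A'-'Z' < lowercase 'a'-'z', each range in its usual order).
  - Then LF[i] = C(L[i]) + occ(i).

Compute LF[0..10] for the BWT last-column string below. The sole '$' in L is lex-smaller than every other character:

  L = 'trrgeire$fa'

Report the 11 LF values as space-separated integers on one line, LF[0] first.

Answer: 10 7 8 5 2 6 9 3 0 4 1

Derivation:
Char counts: '$':1, 'a':1, 'e':2, 'f':1, 'g':1, 'i':1, 'r':3, 't':1
C (first-col start): C('$')=0, C('a')=1, C('e')=2, C('f')=4, C('g')=5, C('i')=6, C('r')=7, C('t')=10
L[0]='t': occ=0, LF[0]=C('t')+0=10+0=10
L[1]='r': occ=0, LF[1]=C('r')+0=7+0=7
L[2]='r': occ=1, LF[2]=C('r')+1=7+1=8
L[3]='g': occ=0, LF[3]=C('g')+0=5+0=5
L[4]='e': occ=0, LF[4]=C('e')+0=2+0=2
L[5]='i': occ=0, LF[5]=C('i')+0=6+0=6
L[6]='r': occ=2, LF[6]=C('r')+2=7+2=9
L[7]='e': occ=1, LF[7]=C('e')+1=2+1=3
L[8]='$': occ=0, LF[8]=C('$')+0=0+0=0
L[9]='f': occ=0, LF[9]=C('f')+0=4+0=4
L[10]='a': occ=0, LF[10]=C('a')+0=1+0=1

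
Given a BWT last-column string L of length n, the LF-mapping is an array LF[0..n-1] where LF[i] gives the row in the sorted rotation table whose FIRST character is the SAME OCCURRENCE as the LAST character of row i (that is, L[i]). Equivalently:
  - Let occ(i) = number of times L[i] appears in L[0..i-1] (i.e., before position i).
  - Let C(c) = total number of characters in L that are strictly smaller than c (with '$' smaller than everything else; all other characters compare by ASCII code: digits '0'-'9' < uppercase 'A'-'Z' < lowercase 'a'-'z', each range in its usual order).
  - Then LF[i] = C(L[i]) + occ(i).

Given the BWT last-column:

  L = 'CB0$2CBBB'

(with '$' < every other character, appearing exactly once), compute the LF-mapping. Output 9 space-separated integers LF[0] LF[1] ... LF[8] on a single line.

Answer: 7 3 1 0 2 8 4 5 6

Derivation:
Char counts: '$':1, '0':1, '2':1, 'B':4, 'C':2
C (first-col start): C('$')=0, C('0')=1, C('2')=2, C('B')=3, C('C')=7
L[0]='C': occ=0, LF[0]=C('C')+0=7+0=7
L[1]='B': occ=0, LF[1]=C('B')+0=3+0=3
L[2]='0': occ=0, LF[2]=C('0')+0=1+0=1
L[3]='$': occ=0, LF[3]=C('$')+0=0+0=0
L[4]='2': occ=0, LF[4]=C('2')+0=2+0=2
L[5]='C': occ=1, LF[5]=C('C')+1=7+1=8
L[6]='B': occ=1, LF[6]=C('B')+1=3+1=4
L[7]='B': occ=2, LF[7]=C('B')+2=3+2=5
L[8]='B': occ=3, LF[8]=C('B')+3=3+3=6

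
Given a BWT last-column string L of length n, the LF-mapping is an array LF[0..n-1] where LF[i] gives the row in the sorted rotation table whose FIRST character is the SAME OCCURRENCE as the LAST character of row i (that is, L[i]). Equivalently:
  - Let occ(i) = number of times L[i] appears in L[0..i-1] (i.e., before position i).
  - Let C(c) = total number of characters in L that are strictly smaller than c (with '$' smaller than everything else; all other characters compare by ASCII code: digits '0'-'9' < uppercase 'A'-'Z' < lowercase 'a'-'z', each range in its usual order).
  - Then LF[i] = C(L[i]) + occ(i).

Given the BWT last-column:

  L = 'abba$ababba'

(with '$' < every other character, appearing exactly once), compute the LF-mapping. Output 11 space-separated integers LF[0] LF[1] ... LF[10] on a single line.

Answer: 1 6 7 2 0 3 8 4 9 10 5

Derivation:
Char counts: '$':1, 'a':5, 'b':5
C (first-col start): C('$')=0, C('a')=1, C('b')=6
L[0]='a': occ=0, LF[0]=C('a')+0=1+0=1
L[1]='b': occ=0, LF[1]=C('b')+0=6+0=6
L[2]='b': occ=1, LF[2]=C('b')+1=6+1=7
L[3]='a': occ=1, LF[3]=C('a')+1=1+1=2
L[4]='$': occ=0, LF[4]=C('$')+0=0+0=0
L[5]='a': occ=2, LF[5]=C('a')+2=1+2=3
L[6]='b': occ=2, LF[6]=C('b')+2=6+2=8
L[7]='a': occ=3, LF[7]=C('a')+3=1+3=4
L[8]='b': occ=3, LF[8]=C('b')+3=6+3=9
L[9]='b': occ=4, LF[9]=C('b')+4=6+4=10
L[10]='a': occ=4, LF[10]=C('a')+4=1+4=5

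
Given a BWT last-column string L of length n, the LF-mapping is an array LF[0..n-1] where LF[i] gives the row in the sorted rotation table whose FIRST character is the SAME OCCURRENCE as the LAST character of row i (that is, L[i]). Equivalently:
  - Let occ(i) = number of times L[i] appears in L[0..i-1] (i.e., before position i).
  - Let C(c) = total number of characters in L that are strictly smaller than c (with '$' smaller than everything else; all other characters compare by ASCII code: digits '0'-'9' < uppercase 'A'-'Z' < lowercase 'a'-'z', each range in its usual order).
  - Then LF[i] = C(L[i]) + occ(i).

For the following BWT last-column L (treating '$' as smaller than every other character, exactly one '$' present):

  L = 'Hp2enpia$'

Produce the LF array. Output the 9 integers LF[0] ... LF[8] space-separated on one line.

Char counts: '$':1, '2':1, 'H':1, 'a':1, 'e':1, 'i':1, 'n':1, 'p':2
C (first-col start): C('$')=0, C('2')=1, C('H')=2, C('a')=3, C('e')=4, C('i')=5, C('n')=6, C('p')=7
L[0]='H': occ=0, LF[0]=C('H')+0=2+0=2
L[1]='p': occ=0, LF[1]=C('p')+0=7+0=7
L[2]='2': occ=0, LF[2]=C('2')+0=1+0=1
L[3]='e': occ=0, LF[3]=C('e')+0=4+0=4
L[4]='n': occ=0, LF[4]=C('n')+0=6+0=6
L[5]='p': occ=1, LF[5]=C('p')+1=7+1=8
L[6]='i': occ=0, LF[6]=C('i')+0=5+0=5
L[7]='a': occ=0, LF[7]=C('a')+0=3+0=3
L[8]='$': occ=0, LF[8]=C('$')+0=0+0=0

Answer: 2 7 1 4 6 8 5 3 0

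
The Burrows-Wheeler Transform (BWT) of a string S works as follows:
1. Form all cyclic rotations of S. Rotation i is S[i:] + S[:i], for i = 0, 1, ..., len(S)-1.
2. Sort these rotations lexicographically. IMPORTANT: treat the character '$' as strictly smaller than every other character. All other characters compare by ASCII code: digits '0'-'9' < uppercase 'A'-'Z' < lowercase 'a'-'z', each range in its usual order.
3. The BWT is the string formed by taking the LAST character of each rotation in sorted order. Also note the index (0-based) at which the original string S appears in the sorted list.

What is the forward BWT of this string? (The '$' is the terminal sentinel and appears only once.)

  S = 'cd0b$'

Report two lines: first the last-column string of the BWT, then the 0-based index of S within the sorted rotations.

Answer: bd0$c
3

Derivation:
All 5 rotations (rotation i = S[i:]+S[:i]):
  rot[0] = cd0b$
  rot[1] = d0b$c
  rot[2] = 0b$cd
  rot[3] = b$cd0
  rot[4] = $cd0b
Sorted (with $ < everything):
  sorted[0] = $cd0b  (last char: 'b')
  sorted[1] = 0b$cd  (last char: 'd')
  sorted[2] = b$cd0  (last char: '0')
  sorted[3] = cd0b$  (last char: '$')
  sorted[4] = d0b$c  (last char: 'c')
Last column: bd0$c
Original string S is at sorted index 3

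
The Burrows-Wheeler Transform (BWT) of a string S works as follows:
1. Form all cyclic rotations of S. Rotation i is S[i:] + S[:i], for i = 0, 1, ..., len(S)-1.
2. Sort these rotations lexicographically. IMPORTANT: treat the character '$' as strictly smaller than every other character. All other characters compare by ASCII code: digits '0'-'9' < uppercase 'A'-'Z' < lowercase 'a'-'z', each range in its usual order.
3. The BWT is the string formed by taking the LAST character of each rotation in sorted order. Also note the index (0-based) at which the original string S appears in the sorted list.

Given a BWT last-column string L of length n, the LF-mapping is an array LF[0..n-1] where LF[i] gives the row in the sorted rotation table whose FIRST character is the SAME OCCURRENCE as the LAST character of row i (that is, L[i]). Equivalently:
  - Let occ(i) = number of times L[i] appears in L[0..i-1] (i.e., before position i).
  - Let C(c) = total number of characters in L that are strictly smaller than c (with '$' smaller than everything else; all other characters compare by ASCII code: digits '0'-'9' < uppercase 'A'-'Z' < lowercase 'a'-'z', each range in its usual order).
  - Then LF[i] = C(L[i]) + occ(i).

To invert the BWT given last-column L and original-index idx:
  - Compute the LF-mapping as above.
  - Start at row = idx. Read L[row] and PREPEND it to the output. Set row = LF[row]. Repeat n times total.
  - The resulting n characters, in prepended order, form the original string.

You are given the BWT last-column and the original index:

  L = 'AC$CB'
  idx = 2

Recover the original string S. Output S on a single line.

Answer: BCCA$

Derivation:
LF mapping: 1 3 0 4 2
Walk LF starting at row 2, prepending L[row]:
  step 1: row=2, L[2]='$', prepend. Next row=LF[2]=0
  step 2: row=0, L[0]='A', prepend. Next row=LF[0]=1
  step 3: row=1, L[1]='C', prepend. Next row=LF[1]=3
  step 4: row=3, L[3]='C', prepend. Next row=LF[3]=4
  step 5: row=4, L[4]='B', prepend. Next row=LF[4]=2
Reversed output: BCCA$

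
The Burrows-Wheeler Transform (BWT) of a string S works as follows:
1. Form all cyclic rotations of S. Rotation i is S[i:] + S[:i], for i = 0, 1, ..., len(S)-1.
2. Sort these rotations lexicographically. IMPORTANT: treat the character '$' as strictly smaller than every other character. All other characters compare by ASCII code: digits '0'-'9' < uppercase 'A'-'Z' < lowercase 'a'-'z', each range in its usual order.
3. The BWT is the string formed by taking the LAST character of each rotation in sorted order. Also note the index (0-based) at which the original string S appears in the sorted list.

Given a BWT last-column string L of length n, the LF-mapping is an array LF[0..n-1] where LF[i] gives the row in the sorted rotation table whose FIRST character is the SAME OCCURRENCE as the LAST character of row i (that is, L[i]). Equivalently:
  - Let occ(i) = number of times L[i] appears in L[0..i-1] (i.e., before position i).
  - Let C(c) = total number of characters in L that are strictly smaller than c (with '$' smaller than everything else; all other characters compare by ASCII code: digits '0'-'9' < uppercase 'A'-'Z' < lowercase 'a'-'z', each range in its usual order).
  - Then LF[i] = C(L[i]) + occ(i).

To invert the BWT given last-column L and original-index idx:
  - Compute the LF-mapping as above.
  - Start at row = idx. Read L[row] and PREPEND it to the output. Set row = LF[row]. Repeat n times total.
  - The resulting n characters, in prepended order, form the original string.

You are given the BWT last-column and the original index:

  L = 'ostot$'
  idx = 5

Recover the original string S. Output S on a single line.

LF mapping: 1 3 4 2 5 0
Walk LF starting at row 5, prepending L[row]:
  step 1: row=5, L[5]='$', prepend. Next row=LF[5]=0
  step 2: row=0, L[0]='o', prepend. Next row=LF[0]=1
  step 3: row=1, L[1]='s', prepend. Next row=LF[1]=3
  step 4: row=3, L[3]='o', prepend. Next row=LF[3]=2
  step 5: row=2, L[2]='t', prepend. Next row=LF[2]=4
  step 6: row=4, L[4]='t', prepend. Next row=LF[4]=5
Reversed output: ttoso$

Answer: ttoso$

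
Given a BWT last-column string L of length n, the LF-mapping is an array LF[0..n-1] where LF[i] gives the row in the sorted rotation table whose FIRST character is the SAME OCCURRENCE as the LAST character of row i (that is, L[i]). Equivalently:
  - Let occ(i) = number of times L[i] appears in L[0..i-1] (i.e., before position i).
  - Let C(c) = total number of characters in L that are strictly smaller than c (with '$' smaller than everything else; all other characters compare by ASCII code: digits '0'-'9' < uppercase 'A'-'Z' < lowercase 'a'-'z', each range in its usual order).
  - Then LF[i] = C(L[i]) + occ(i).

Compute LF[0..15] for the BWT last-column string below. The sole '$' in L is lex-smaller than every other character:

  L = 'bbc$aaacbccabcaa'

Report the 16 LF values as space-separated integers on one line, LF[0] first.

Char counts: '$':1, 'a':6, 'b':4, 'c':5
C (first-col start): C('$')=0, C('a')=1, C('b')=7, C('c')=11
L[0]='b': occ=0, LF[0]=C('b')+0=7+0=7
L[1]='b': occ=1, LF[1]=C('b')+1=7+1=8
L[2]='c': occ=0, LF[2]=C('c')+0=11+0=11
L[3]='$': occ=0, LF[3]=C('$')+0=0+0=0
L[4]='a': occ=0, LF[4]=C('a')+0=1+0=1
L[5]='a': occ=1, LF[5]=C('a')+1=1+1=2
L[6]='a': occ=2, LF[6]=C('a')+2=1+2=3
L[7]='c': occ=1, LF[7]=C('c')+1=11+1=12
L[8]='b': occ=2, LF[8]=C('b')+2=7+2=9
L[9]='c': occ=2, LF[9]=C('c')+2=11+2=13
L[10]='c': occ=3, LF[10]=C('c')+3=11+3=14
L[11]='a': occ=3, LF[11]=C('a')+3=1+3=4
L[12]='b': occ=3, LF[12]=C('b')+3=7+3=10
L[13]='c': occ=4, LF[13]=C('c')+4=11+4=15
L[14]='a': occ=4, LF[14]=C('a')+4=1+4=5
L[15]='a': occ=5, LF[15]=C('a')+5=1+5=6

Answer: 7 8 11 0 1 2 3 12 9 13 14 4 10 15 5 6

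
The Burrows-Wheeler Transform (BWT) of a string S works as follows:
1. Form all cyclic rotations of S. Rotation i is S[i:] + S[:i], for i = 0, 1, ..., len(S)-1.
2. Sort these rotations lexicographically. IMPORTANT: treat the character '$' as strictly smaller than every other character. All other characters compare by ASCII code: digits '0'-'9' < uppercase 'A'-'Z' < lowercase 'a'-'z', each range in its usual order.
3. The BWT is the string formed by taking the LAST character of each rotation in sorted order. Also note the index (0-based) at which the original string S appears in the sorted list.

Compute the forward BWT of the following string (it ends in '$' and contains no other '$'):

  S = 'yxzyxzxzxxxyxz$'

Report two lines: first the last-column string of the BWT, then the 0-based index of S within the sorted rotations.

All 15 rotations (rotation i = S[i:]+S[:i]):
  rot[0] = yxzyxzxzxxxyxz$
  rot[1] = xzyxzxzxxxyxz$y
  rot[2] = zyxzxzxxxyxz$yx
  rot[3] = yxzxzxxxyxz$yxz
  rot[4] = xzxzxxxyxz$yxzy
  rot[5] = zxzxxxyxz$yxzyx
  rot[6] = xzxxxyxz$yxzyxz
  rot[7] = zxxxyxz$yxzyxzx
  rot[8] = xxxyxz$yxzyxzxz
  rot[9] = xxyxz$yxzyxzxzx
  rot[10] = xyxz$yxzyxzxzxx
  rot[11] = yxz$yxzyxzxzxxx
  rot[12] = xz$yxzyxzxzxxxy
  rot[13] = z$yxzyxzxzxxxyx
  rot[14] = $yxzyxzxzxxxyxz
Sorted (with $ < everything):
  sorted[0] = $yxzyxzxzxxxyxz  (last char: 'z')
  sorted[1] = xxxyxz$yxzyxzxz  (last char: 'z')
  sorted[2] = xxyxz$yxzyxzxzx  (last char: 'x')
  sorted[3] = xyxz$yxzyxzxzxx  (last char: 'x')
  sorted[4] = xz$yxzyxzxzxxxy  (last char: 'y')
  sorted[5] = xzxxxyxz$yxzyxz  (last char: 'z')
  sorted[6] = xzxzxxxyxz$yxzy  (last char: 'y')
  sorted[7] = xzyxzxzxxxyxz$y  (last char: 'y')
  sorted[8] = yxz$yxzyxzxzxxx  (last char: 'x')
  sorted[9] = yxzxzxxxyxz$yxz  (last char: 'z')
  sorted[10] = yxzyxzxzxxxyxz$  (last char: '$')
  sorted[11] = z$yxzyxzxzxxxyx  (last char: 'x')
  sorted[12] = zxxxyxz$yxzyxzx  (last char: 'x')
  sorted[13] = zxzxxxyxz$yxzyx  (last char: 'x')
  sorted[14] = zyxzxzxxxyxz$yx  (last char: 'x')
Last column: zzxxyzyyxz$xxxx
Original string S is at sorted index 10

Answer: zzxxyzyyxz$xxxx
10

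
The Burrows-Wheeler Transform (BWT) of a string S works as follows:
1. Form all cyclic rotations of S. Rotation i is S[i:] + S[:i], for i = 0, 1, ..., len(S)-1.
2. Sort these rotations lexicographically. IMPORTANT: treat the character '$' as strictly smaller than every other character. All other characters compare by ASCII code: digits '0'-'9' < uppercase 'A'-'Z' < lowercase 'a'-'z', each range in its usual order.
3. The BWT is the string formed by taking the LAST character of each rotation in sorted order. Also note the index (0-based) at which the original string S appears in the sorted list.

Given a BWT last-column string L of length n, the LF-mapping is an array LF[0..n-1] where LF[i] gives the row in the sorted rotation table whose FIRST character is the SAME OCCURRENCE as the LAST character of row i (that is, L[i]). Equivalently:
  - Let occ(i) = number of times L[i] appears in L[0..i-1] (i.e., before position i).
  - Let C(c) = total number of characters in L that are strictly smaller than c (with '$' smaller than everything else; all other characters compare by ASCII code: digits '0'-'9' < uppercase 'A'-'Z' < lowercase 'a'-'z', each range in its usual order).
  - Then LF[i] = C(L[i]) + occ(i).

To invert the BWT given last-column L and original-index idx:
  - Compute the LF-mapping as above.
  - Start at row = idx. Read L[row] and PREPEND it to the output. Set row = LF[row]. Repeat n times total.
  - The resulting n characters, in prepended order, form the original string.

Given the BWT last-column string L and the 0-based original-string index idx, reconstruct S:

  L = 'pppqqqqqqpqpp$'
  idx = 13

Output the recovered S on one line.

LF mapping: 1 2 3 7 8 9 10 11 12 4 13 5 6 0
Walk LF starting at row 13, prepending L[row]:
  step 1: row=13, L[13]='$', prepend. Next row=LF[13]=0
  step 2: row=0, L[0]='p', prepend. Next row=LF[0]=1
  step 3: row=1, L[1]='p', prepend. Next row=LF[1]=2
  step 4: row=2, L[2]='p', prepend. Next row=LF[2]=3
  step 5: row=3, L[3]='q', prepend. Next row=LF[3]=7
  step 6: row=7, L[7]='q', prepend. Next row=LF[7]=11
  step 7: row=11, L[11]='p', prepend. Next row=LF[11]=5
  step 8: row=5, L[5]='q', prepend. Next row=LF[5]=9
  step 9: row=9, L[9]='p', prepend. Next row=LF[9]=4
  step 10: row=4, L[4]='q', prepend. Next row=LF[4]=8
  step 11: row=8, L[8]='q', prepend. Next row=LF[8]=12
  step 12: row=12, L[12]='p', prepend. Next row=LF[12]=6
  step 13: row=6, L[6]='q', prepend. Next row=LF[6]=10
  step 14: row=10, L[10]='q', prepend. Next row=LF[10]=13
Reversed output: qqpqqpqpqqppp$

Answer: qqpqqpqpqqppp$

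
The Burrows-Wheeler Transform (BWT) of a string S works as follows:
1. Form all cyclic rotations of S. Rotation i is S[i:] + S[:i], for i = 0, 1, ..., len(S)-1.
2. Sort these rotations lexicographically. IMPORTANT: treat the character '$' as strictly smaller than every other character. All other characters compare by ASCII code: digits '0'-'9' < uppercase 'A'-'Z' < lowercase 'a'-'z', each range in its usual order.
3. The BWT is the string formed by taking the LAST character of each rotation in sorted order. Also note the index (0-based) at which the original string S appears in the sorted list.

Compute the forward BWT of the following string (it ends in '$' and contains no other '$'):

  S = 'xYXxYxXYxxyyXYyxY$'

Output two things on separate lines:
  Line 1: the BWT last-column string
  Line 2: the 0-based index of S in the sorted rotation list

Answer: YxyYxxxXXYy$XYxyYx
11

Derivation:
All 18 rotations (rotation i = S[i:]+S[:i]):
  rot[0] = xYXxYxXYxxyyXYyxY$
  rot[1] = YXxYxXYxxyyXYyxY$x
  rot[2] = XxYxXYxxyyXYyxY$xY
  rot[3] = xYxXYxxyyXYyxY$xYX
  rot[4] = YxXYxxyyXYyxY$xYXx
  rot[5] = xXYxxyyXYyxY$xYXxY
  rot[6] = XYxxyyXYyxY$xYXxYx
  rot[7] = YxxyyXYyxY$xYXxYxX
  rot[8] = xxyyXYyxY$xYXxYxXY
  rot[9] = xyyXYyxY$xYXxYxXYx
  rot[10] = yyXYyxY$xYXxYxXYxx
  rot[11] = yXYyxY$xYXxYxXYxxy
  rot[12] = XYyxY$xYXxYxXYxxyy
  rot[13] = YyxY$xYXxYxXYxxyyX
  rot[14] = yxY$xYXxYxXYxxyyXY
  rot[15] = xY$xYXxYxXYxxyyXYy
  rot[16] = Y$xYXxYxXYxxyyXYyx
  rot[17] = $xYXxYxXYxxyyXYyxY
Sorted (with $ < everything):
  sorted[0] = $xYXxYxXYxxyyXYyxY  (last char: 'Y')
  sorted[1] = XYxxyyXYyxY$xYXxYx  (last char: 'x')
  sorted[2] = XYyxY$xYXxYxXYxxyy  (last char: 'y')
  sorted[3] = XxYxXYxxyyXYyxY$xY  (last char: 'Y')
  sorted[4] = Y$xYXxYxXYxxyyXYyx  (last char: 'x')
  sorted[5] = YXxYxXYxxyyXYyxY$x  (last char: 'x')
  sorted[6] = YxXYxxyyXYyxY$xYXx  (last char: 'x')
  sorted[7] = YxxyyXYyxY$xYXxYxX  (last char: 'X')
  sorted[8] = YyxY$xYXxYxXYxxyyX  (last char: 'X')
  sorted[9] = xXYxxyyXYyxY$xYXxY  (last char: 'Y')
  sorted[10] = xY$xYXxYxXYxxyyXYy  (last char: 'y')
  sorted[11] = xYXxYxXYxxyyXYyxY$  (last char: '$')
  sorted[12] = xYxXYxxyyXYyxY$xYX  (last char: 'X')
  sorted[13] = xxyyXYyxY$xYXxYxXY  (last char: 'Y')
  sorted[14] = xyyXYyxY$xYXxYxXYx  (last char: 'x')
  sorted[15] = yXYyxY$xYXxYxXYxxy  (last char: 'y')
  sorted[16] = yxY$xYXxYxXYxxyyXY  (last char: 'Y')
  sorted[17] = yyXYyxY$xYXxYxXYxx  (last char: 'x')
Last column: YxyYxxxXXYy$XYxyYx
Original string S is at sorted index 11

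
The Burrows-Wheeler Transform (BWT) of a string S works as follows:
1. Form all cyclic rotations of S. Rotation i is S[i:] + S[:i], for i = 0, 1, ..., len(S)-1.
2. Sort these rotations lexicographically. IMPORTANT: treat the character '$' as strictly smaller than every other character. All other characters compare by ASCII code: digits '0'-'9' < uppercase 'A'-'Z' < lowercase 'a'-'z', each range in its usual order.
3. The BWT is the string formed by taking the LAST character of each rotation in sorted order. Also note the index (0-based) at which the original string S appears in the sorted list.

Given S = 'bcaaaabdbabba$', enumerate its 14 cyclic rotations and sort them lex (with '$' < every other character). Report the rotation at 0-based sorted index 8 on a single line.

All 14 rotations (rotation i = S[i:]+S[:i]):
  rot[0] = bcaaaabdbabba$
  rot[1] = caaaabdbabba$b
  rot[2] = aaaabdbabba$bc
  rot[3] = aaabdbabba$bca
  rot[4] = aabdbabba$bcaa
  rot[5] = abdbabba$bcaaa
  rot[6] = bdbabba$bcaaaa
  rot[7] = dbabba$bcaaaab
  rot[8] = babba$bcaaaabd
  rot[9] = abba$bcaaaabdb
  rot[10] = bba$bcaaaabdba
  rot[11] = ba$bcaaaabdbab
  rot[12] = a$bcaaaabdbabb
  rot[13] = $bcaaaabdbabba
Sorted (with $ < everything):
  sorted[0] = $bcaaaabdbabba
  sorted[1] = a$bcaaaabdbabb
  sorted[2] = aaaabdbabba$bc
  sorted[3] = aaabdbabba$bca
  sorted[4] = aabdbabba$bcaa
  sorted[5] = abba$bcaaaabdb
  sorted[6] = abdbabba$bcaaa
  sorted[7] = ba$bcaaaabdbab
  sorted[8] = babba$bcaaaabd
  sorted[9] = bba$bcaaaabdba
  sorted[10] = bcaaaabdbabba$
  sorted[11] = bdbabba$bcaaaa
  sorted[12] = caaaabdbabba$b
  sorted[13] = dbabba$bcaaaab
sorted[8] = babba$bcaaaabd

Answer: babba$bcaaaabd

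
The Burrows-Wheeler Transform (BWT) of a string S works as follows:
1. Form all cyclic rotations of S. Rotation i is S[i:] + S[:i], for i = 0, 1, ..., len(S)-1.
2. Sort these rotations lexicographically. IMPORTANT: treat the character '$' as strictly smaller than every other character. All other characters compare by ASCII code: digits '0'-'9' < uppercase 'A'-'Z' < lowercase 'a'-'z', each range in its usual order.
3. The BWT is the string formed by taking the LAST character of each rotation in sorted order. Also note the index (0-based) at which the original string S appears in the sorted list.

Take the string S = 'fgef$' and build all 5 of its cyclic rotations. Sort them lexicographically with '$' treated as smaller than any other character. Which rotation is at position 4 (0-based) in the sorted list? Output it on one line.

Answer: gef$f

Derivation:
All 5 rotations (rotation i = S[i:]+S[:i]):
  rot[0] = fgef$
  rot[1] = gef$f
  rot[2] = ef$fg
  rot[3] = f$fge
  rot[4] = $fgef
Sorted (with $ < everything):
  sorted[0] = $fgef
  sorted[1] = ef$fg
  sorted[2] = f$fge
  sorted[3] = fgef$
  sorted[4] = gef$f
sorted[4] = gef$f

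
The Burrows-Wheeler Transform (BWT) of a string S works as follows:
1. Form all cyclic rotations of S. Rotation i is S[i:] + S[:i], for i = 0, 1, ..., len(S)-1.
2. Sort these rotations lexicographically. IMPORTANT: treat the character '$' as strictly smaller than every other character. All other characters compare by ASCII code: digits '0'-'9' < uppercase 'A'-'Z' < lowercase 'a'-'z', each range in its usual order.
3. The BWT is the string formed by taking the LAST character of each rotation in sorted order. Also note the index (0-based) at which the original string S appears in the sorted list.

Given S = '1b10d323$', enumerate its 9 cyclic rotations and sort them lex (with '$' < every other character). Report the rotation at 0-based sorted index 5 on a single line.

All 9 rotations (rotation i = S[i:]+S[:i]):
  rot[0] = 1b10d323$
  rot[1] = b10d323$1
  rot[2] = 10d323$1b
  rot[3] = 0d323$1b1
  rot[4] = d323$1b10
  rot[5] = 323$1b10d
  rot[6] = 23$1b10d3
  rot[7] = 3$1b10d32
  rot[8] = $1b10d323
Sorted (with $ < everything):
  sorted[0] = $1b10d323
  sorted[1] = 0d323$1b1
  sorted[2] = 10d323$1b
  sorted[3] = 1b10d323$
  sorted[4] = 23$1b10d3
  sorted[5] = 3$1b10d32
  sorted[6] = 323$1b10d
  sorted[7] = b10d323$1
  sorted[8] = d323$1b10
sorted[5] = 3$1b10d32

Answer: 3$1b10d32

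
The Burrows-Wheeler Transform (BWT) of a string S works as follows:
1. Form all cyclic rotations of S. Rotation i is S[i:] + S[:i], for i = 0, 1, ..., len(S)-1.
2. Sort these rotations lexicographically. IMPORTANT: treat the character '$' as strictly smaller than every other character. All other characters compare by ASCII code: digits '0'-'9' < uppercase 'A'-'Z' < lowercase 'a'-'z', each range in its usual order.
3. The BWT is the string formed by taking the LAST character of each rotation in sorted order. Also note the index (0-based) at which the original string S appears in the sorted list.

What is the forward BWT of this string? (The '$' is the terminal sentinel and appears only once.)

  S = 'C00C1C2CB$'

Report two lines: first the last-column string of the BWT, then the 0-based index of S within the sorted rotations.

Answer: BC0CCC$012
6

Derivation:
All 10 rotations (rotation i = S[i:]+S[:i]):
  rot[0] = C00C1C2CB$
  rot[1] = 00C1C2CB$C
  rot[2] = 0C1C2CB$C0
  rot[3] = C1C2CB$C00
  rot[4] = 1C2CB$C00C
  rot[5] = C2CB$C00C1
  rot[6] = 2CB$C00C1C
  rot[7] = CB$C00C1C2
  rot[8] = B$C00C1C2C
  rot[9] = $C00C1C2CB
Sorted (with $ < everything):
  sorted[0] = $C00C1C2CB  (last char: 'B')
  sorted[1] = 00C1C2CB$C  (last char: 'C')
  sorted[2] = 0C1C2CB$C0  (last char: '0')
  sorted[3] = 1C2CB$C00C  (last char: 'C')
  sorted[4] = 2CB$C00C1C  (last char: 'C')
  sorted[5] = B$C00C1C2C  (last char: 'C')
  sorted[6] = C00C1C2CB$  (last char: '$')
  sorted[7] = C1C2CB$C00  (last char: '0')
  sorted[8] = C2CB$C00C1  (last char: '1')
  sorted[9] = CB$C00C1C2  (last char: '2')
Last column: BC0CCC$012
Original string S is at sorted index 6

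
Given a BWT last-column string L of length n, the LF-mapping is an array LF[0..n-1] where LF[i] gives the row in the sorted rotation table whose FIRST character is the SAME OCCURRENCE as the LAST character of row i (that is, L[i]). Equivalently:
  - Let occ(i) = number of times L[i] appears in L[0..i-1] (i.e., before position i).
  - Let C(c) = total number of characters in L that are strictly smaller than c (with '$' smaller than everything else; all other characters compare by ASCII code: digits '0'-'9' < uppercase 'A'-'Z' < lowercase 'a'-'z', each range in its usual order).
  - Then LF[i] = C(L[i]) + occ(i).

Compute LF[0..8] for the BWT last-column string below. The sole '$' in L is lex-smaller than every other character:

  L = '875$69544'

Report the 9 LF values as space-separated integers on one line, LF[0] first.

Char counts: '$':1, '4':2, '5':2, '6':1, '7':1, '8':1, '9':1
C (first-col start): C('$')=0, C('4')=1, C('5')=3, C('6')=5, C('7')=6, C('8')=7, C('9')=8
L[0]='8': occ=0, LF[0]=C('8')+0=7+0=7
L[1]='7': occ=0, LF[1]=C('7')+0=6+0=6
L[2]='5': occ=0, LF[2]=C('5')+0=3+0=3
L[3]='$': occ=0, LF[3]=C('$')+0=0+0=0
L[4]='6': occ=0, LF[4]=C('6')+0=5+0=5
L[5]='9': occ=0, LF[5]=C('9')+0=8+0=8
L[6]='5': occ=1, LF[6]=C('5')+1=3+1=4
L[7]='4': occ=0, LF[7]=C('4')+0=1+0=1
L[8]='4': occ=1, LF[8]=C('4')+1=1+1=2

Answer: 7 6 3 0 5 8 4 1 2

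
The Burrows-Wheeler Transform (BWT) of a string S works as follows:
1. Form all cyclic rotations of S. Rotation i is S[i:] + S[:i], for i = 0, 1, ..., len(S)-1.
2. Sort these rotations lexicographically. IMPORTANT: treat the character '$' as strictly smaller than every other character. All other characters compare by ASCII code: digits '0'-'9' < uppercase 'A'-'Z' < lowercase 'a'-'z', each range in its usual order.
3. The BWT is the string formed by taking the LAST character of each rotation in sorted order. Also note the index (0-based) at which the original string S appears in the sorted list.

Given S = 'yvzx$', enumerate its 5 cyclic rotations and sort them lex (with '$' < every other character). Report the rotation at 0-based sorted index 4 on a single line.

Answer: zx$yv

Derivation:
All 5 rotations (rotation i = S[i:]+S[:i]):
  rot[0] = yvzx$
  rot[1] = vzx$y
  rot[2] = zx$yv
  rot[3] = x$yvz
  rot[4] = $yvzx
Sorted (with $ < everything):
  sorted[0] = $yvzx
  sorted[1] = vzx$y
  sorted[2] = x$yvz
  sorted[3] = yvzx$
  sorted[4] = zx$yv
sorted[4] = zx$yv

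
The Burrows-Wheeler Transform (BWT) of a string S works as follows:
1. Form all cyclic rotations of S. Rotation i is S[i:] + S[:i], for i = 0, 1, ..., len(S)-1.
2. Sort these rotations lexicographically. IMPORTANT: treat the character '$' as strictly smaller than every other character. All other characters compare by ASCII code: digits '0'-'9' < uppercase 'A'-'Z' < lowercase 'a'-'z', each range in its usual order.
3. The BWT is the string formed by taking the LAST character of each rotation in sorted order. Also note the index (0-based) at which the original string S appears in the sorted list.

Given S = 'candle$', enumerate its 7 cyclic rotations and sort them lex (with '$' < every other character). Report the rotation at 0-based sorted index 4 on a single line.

All 7 rotations (rotation i = S[i:]+S[:i]):
  rot[0] = candle$
  rot[1] = andle$c
  rot[2] = ndle$ca
  rot[3] = dle$can
  rot[4] = le$cand
  rot[5] = e$candl
  rot[6] = $candle
Sorted (with $ < everything):
  sorted[0] = $candle
  sorted[1] = andle$c
  sorted[2] = candle$
  sorted[3] = dle$can
  sorted[4] = e$candl
  sorted[5] = le$cand
  sorted[6] = ndle$ca
sorted[4] = e$candl

Answer: e$candl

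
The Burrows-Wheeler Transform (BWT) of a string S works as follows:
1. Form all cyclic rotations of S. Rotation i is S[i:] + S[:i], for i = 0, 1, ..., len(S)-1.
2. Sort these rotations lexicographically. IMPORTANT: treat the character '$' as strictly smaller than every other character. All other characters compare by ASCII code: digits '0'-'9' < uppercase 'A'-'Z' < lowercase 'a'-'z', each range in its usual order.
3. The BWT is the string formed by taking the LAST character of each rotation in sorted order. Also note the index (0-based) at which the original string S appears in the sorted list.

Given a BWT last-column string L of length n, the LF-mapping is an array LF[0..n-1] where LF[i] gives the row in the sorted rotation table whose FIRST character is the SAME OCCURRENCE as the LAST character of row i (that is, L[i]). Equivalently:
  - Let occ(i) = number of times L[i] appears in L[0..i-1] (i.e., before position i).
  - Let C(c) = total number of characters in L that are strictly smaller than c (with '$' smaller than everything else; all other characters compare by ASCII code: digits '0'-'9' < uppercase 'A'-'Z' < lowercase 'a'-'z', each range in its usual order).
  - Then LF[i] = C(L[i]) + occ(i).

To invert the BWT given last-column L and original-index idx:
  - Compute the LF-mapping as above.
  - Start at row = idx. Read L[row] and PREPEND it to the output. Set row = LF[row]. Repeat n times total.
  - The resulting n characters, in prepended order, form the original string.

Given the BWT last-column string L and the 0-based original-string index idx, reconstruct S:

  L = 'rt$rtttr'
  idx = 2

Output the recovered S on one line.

LF mapping: 1 4 0 2 5 6 7 3
Walk LF starting at row 2, prepending L[row]:
  step 1: row=2, L[2]='$', prepend. Next row=LF[2]=0
  step 2: row=0, L[0]='r', prepend. Next row=LF[0]=1
  step 3: row=1, L[1]='t', prepend. Next row=LF[1]=4
  step 4: row=4, L[4]='t', prepend. Next row=LF[4]=5
  step 5: row=5, L[5]='t', prepend. Next row=LF[5]=6
  step 6: row=6, L[6]='t', prepend. Next row=LF[6]=7
  step 7: row=7, L[7]='r', prepend. Next row=LF[7]=3
  step 8: row=3, L[3]='r', prepend. Next row=LF[3]=2
Reversed output: rrttttr$

Answer: rrttttr$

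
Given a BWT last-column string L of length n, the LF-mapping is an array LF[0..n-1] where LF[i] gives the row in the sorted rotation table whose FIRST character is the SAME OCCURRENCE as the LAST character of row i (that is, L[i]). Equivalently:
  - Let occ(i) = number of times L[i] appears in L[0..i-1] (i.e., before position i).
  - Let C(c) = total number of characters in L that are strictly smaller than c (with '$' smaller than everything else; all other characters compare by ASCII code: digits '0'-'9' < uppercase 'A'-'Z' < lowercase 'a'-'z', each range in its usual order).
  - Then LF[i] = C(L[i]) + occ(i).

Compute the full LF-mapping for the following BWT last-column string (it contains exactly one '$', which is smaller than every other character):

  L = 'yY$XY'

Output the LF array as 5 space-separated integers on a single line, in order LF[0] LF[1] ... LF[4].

Answer: 4 2 0 1 3

Derivation:
Char counts: '$':1, 'X':1, 'Y':2, 'y':1
C (first-col start): C('$')=0, C('X')=1, C('Y')=2, C('y')=4
L[0]='y': occ=0, LF[0]=C('y')+0=4+0=4
L[1]='Y': occ=0, LF[1]=C('Y')+0=2+0=2
L[2]='$': occ=0, LF[2]=C('$')+0=0+0=0
L[3]='X': occ=0, LF[3]=C('X')+0=1+0=1
L[4]='Y': occ=1, LF[4]=C('Y')+1=2+1=3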